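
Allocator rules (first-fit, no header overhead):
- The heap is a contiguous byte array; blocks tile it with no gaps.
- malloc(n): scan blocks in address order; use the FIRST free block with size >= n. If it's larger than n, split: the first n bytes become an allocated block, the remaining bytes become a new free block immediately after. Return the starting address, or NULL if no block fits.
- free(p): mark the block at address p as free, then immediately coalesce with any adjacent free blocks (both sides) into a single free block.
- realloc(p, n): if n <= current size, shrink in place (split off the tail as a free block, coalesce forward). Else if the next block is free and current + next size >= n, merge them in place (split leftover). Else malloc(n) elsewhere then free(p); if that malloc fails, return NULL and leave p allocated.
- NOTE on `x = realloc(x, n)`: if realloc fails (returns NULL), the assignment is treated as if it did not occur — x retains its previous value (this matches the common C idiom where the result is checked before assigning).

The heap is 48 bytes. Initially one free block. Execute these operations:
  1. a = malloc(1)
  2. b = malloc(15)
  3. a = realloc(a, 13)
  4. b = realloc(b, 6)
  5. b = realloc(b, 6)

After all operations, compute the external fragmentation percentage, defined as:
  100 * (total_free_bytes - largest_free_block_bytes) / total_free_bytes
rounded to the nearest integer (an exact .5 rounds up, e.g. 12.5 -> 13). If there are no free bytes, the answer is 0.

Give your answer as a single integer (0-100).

Op 1: a = malloc(1) -> a = 0; heap: [0-0 ALLOC][1-47 FREE]
Op 2: b = malloc(15) -> b = 1; heap: [0-0 ALLOC][1-15 ALLOC][16-47 FREE]
Op 3: a = realloc(a, 13) -> a = 16; heap: [0-0 FREE][1-15 ALLOC][16-28 ALLOC][29-47 FREE]
Op 4: b = realloc(b, 6) -> b = 1; heap: [0-0 FREE][1-6 ALLOC][7-15 FREE][16-28 ALLOC][29-47 FREE]
Op 5: b = realloc(b, 6) -> b = 1; heap: [0-0 FREE][1-6 ALLOC][7-15 FREE][16-28 ALLOC][29-47 FREE]
Free blocks: [1 9 19] total_free=29 largest=19 -> 100*(29-19)/29 = 1000/29 ≈ 34.483 -> rounds to 34

Answer: 34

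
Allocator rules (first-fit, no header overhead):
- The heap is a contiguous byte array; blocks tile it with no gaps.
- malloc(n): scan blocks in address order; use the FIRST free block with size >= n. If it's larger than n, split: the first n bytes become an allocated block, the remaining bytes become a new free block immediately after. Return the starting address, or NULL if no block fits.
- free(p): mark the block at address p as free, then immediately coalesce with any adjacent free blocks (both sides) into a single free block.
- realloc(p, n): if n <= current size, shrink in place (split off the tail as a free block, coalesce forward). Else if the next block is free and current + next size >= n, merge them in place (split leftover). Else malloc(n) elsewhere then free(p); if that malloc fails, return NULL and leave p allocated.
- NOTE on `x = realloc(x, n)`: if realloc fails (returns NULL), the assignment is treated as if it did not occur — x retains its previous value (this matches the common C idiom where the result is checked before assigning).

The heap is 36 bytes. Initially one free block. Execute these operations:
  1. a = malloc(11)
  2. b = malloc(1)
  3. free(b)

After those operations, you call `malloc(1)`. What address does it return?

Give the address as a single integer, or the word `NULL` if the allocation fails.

Op 1: a = malloc(11) -> a = 0; heap: [0-10 ALLOC][11-35 FREE]
Op 2: b = malloc(1) -> b = 11; heap: [0-10 ALLOC][11-11 ALLOC][12-35 FREE]
Op 3: free(b) -> (freed b); heap: [0-10 ALLOC][11-35 FREE]
malloc(1): first-fit scan over [0-10 ALLOC][11-35 FREE] -> 11

Answer: 11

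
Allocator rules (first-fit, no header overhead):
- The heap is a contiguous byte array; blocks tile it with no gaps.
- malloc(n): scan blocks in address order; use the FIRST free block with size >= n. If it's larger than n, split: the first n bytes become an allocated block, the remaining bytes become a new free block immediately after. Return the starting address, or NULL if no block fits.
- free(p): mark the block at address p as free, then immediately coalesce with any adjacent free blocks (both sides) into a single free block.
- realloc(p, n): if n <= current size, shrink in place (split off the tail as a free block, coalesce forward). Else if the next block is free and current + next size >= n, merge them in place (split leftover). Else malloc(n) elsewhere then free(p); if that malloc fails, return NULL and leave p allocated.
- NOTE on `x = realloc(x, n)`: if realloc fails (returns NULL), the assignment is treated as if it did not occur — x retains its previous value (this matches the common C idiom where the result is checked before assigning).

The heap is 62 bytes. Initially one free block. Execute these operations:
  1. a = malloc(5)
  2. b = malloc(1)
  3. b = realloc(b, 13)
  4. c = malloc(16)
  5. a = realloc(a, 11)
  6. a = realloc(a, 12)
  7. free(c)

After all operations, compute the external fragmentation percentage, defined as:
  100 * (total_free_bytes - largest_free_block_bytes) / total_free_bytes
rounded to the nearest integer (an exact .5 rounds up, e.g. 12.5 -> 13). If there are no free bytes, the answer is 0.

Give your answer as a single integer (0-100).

Answer: 57

Derivation:
Op 1: a = malloc(5) -> a = 0; heap: [0-4 ALLOC][5-61 FREE]
Op 2: b = malloc(1) -> b = 5; heap: [0-4 ALLOC][5-5 ALLOC][6-61 FREE]
Op 3: b = realloc(b, 13) -> b = 5; heap: [0-4 ALLOC][5-17 ALLOC][18-61 FREE]
Op 4: c = malloc(16) -> c = 18; heap: [0-4 ALLOC][5-17 ALLOC][18-33 ALLOC][34-61 FREE]
Op 5: a = realloc(a, 11) -> a = 34; heap: [0-4 FREE][5-17 ALLOC][18-33 ALLOC][34-44 ALLOC][45-61 FREE]
Op 6: a = realloc(a, 12) -> a = 34; heap: [0-4 FREE][5-17 ALLOC][18-33 ALLOC][34-45 ALLOC][46-61 FREE]
Op 7: free(c) -> (freed c); heap: [0-4 FREE][5-17 ALLOC][18-33 FREE][34-45 ALLOC][46-61 FREE]
Free blocks: [5 16 16] total_free=37 largest=16 -> 100*(37-16)/37 = 2100/37 ≈ 56.757 -> rounds to 57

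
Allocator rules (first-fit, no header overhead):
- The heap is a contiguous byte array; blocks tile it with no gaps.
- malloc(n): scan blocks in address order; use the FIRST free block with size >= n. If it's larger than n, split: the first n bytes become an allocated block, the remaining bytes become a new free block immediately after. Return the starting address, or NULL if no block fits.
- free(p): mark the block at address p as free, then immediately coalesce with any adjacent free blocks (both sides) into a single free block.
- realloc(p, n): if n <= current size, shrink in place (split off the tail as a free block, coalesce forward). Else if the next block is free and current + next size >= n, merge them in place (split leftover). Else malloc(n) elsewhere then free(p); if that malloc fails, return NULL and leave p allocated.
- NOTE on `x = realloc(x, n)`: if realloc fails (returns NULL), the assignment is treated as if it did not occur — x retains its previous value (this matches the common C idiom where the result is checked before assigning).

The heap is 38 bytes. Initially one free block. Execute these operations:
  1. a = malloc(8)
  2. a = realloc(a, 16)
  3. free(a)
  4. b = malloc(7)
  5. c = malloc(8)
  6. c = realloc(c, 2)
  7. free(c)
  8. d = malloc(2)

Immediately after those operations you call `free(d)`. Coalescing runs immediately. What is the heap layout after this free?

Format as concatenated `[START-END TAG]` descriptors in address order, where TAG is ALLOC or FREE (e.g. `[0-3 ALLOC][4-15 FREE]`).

Op 1: a = malloc(8) -> a = 0; heap: [0-7 ALLOC][8-37 FREE]
Op 2: a = realloc(a, 16) -> a = 0; heap: [0-15 ALLOC][16-37 FREE]
Op 3: free(a) -> (freed a); heap: [0-37 FREE]
Op 4: b = malloc(7) -> b = 0; heap: [0-6 ALLOC][7-37 FREE]
Op 5: c = malloc(8) -> c = 7; heap: [0-6 ALLOC][7-14 ALLOC][15-37 FREE]
Op 6: c = realloc(c, 2) -> c = 7; heap: [0-6 ALLOC][7-8 ALLOC][9-37 FREE]
Op 7: free(c) -> (freed c); heap: [0-6 ALLOC][7-37 FREE]
Op 8: d = malloc(2) -> d = 7; heap: [0-6 ALLOC][7-8 ALLOC][9-37 FREE]
free(d): d = 7 -> block [7-8 ALLOC]; mark free, coalesce with adjacent free neighbors -> [0-6 ALLOC][7-37 FREE]

Answer: [0-6 ALLOC][7-37 FREE]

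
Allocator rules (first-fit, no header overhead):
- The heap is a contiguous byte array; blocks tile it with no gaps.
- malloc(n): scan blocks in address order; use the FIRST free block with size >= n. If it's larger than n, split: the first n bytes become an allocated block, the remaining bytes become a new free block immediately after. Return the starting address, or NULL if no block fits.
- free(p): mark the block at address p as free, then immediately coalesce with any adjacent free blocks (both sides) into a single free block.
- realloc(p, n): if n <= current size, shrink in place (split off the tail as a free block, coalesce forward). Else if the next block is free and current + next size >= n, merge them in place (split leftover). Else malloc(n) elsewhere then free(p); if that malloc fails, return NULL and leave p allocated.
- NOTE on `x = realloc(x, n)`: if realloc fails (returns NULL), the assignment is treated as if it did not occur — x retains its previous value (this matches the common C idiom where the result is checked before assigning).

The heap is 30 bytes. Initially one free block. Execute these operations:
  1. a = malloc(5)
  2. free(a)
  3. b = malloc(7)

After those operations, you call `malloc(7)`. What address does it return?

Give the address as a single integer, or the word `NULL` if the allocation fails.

Op 1: a = malloc(5) -> a = 0; heap: [0-4 ALLOC][5-29 FREE]
Op 2: free(a) -> (freed a); heap: [0-29 FREE]
Op 3: b = malloc(7) -> b = 0; heap: [0-6 ALLOC][7-29 FREE]
malloc(7): first-fit scan over [0-6 ALLOC][7-29 FREE] -> 7

Answer: 7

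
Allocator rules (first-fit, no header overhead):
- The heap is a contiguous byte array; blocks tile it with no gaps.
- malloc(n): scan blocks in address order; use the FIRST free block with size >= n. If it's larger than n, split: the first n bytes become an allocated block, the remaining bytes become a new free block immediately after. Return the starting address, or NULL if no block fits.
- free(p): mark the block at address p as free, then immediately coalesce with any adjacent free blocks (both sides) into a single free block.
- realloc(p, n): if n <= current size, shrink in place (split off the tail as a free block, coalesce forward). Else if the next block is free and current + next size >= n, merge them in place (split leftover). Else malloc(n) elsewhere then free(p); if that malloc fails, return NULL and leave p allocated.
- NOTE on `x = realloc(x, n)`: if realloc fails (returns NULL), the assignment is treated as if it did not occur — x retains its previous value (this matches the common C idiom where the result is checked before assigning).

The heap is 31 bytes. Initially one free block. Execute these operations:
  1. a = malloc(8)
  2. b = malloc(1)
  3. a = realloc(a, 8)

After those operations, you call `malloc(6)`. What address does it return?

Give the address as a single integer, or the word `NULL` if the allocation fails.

Answer: 9

Derivation:
Op 1: a = malloc(8) -> a = 0; heap: [0-7 ALLOC][8-30 FREE]
Op 2: b = malloc(1) -> b = 8; heap: [0-7 ALLOC][8-8 ALLOC][9-30 FREE]
Op 3: a = realloc(a, 8) -> a = 0; heap: [0-7 ALLOC][8-8 ALLOC][9-30 FREE]
malloc(6): first-fit scan over [0-7 ALLOC][8-8 ALLOC][9-30 FREE] -> 9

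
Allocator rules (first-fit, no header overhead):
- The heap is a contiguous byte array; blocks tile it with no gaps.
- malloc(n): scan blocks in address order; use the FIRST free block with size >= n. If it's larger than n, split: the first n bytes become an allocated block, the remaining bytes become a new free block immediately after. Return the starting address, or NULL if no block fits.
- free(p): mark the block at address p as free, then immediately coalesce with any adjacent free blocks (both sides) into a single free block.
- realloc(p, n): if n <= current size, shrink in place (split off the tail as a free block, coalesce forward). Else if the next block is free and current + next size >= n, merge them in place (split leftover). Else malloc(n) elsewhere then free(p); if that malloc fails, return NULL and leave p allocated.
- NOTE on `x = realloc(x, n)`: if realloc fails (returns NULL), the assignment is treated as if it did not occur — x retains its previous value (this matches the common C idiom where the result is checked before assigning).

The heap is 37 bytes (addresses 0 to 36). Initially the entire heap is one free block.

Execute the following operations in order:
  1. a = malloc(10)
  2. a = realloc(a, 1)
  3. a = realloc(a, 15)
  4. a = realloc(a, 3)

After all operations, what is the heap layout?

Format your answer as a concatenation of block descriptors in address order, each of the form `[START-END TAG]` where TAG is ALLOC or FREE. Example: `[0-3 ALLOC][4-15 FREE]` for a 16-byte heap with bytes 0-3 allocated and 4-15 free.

Answer: [0-2 ALLOC][3-36 FREE]

Derivation:
Op 1: a = malloc(10) -> a = 0; heap: [0-9 ALLOC][10-36 FREE]
Op 2: a = realloc(a, 1) -> a = 0; heap: [0-0 ALLOC][1-36 FREE]
Op 3: a = realloc(a, 15) -> a = 0; heap: [0-14 ALLOC][15-36 FREE]
Op 4: a = realloc(a, 3) -> a = 0; heap: [0-2 ALLOC][3-36 FREE]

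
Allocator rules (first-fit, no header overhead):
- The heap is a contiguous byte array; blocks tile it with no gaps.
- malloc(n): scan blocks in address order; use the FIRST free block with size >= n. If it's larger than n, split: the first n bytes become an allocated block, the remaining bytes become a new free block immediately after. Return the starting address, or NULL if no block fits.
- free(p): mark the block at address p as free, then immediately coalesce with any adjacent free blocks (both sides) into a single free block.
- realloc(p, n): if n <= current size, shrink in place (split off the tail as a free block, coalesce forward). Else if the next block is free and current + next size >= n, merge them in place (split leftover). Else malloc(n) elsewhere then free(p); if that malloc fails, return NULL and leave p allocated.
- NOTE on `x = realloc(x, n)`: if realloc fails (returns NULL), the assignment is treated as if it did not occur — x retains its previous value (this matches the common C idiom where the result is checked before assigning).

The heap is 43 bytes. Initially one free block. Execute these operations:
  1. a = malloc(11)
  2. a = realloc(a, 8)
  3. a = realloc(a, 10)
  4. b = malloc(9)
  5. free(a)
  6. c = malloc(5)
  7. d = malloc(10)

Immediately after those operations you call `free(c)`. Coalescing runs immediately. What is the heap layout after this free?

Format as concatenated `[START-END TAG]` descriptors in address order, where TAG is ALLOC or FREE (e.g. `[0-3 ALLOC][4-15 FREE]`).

Answer: [0-9 FREE][10-18 ALLOC][19-28 ALLOC][29-42 FREE]

Derivation:
Op 1: a = malloc(11) -> a = 0; heap: [0-10 ALLOC][11-42 FREE]
Op 2: a = realloc(a, 8) -> a = 0; heap: [0-7 ALLOC][8-42 FREE]
Op 3: a = realloc(a, 10) -> a = 0; heap: [0-9 ALLOC][10-42 FREE]
Op 4: b = malloc(9) -> b = 10; heap: [0-9 ALLOC][10-18 ALLOC][19-42 FREE]
Op 5: free(a) -> (freed a); heap: [0-9 FREE][10-18 ALLOC][19-42 FREE]
Op 6: c = malloc(5) -> c = 0; heap: [0-4 ALLOC][5-9 FREE][10-18 ALLOC][19-42 FREE]
Op 7: d = malloc(10) -> d = 19; heap: [0-4 ALLOC][5-9 FREE][10-18 ALLOC][19-28 ALLOC][29-42 FREE]
free(c): c = 0 -> block [0-4 ALLOC]; mark free, coalesce with adjacent free neighbors -> [0-9 FREE][10-18 ALLOC][19-28 ALLOC][29-42 FREE]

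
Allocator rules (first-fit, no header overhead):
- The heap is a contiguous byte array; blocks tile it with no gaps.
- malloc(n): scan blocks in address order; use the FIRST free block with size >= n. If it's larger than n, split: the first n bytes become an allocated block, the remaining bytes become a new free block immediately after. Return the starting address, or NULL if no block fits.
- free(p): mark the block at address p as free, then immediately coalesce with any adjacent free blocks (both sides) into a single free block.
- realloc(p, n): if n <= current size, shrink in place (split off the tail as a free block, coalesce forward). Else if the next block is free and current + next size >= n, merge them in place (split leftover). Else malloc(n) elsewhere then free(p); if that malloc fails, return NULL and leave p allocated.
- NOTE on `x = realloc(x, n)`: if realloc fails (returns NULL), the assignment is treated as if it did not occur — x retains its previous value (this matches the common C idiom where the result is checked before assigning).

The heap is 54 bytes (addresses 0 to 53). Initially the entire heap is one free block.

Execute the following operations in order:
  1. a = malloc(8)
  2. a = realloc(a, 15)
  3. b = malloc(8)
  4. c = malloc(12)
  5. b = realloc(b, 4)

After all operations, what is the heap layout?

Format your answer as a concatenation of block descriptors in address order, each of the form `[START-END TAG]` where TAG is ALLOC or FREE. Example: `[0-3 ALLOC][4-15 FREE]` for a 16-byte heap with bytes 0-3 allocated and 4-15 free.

Op 1: a = malloc(8) -> a = 0; heap: [0-7 ALLOC][8-53 FREE]
Op 2: a = realloc(a, 15) -> a = 0; heap: [0-14 ALLOC][15-53 FREE]
Op 3: b = malloc(8) -> b = 15; heap: [0-14 ALLOC][15-22 ALLOC][23-53 FREE]
Op 4: c = malloc(12) -> c = 23; heap: [0-14 ALLOC][15-22 ALLOC][23-34 ALLOC][35-53 FREE]
Op 5: b = realloc(b, 4) -> b = 15; heap: [0-14 ALLOC][15-18 ALLOC][19-22 FREE][23-34 ALLOC][35-53 FREE]

Answer: [0-14 ALLOC][15-18 ALLOC][19-22 FREE][23-34 ALLOC][35-53 FREE]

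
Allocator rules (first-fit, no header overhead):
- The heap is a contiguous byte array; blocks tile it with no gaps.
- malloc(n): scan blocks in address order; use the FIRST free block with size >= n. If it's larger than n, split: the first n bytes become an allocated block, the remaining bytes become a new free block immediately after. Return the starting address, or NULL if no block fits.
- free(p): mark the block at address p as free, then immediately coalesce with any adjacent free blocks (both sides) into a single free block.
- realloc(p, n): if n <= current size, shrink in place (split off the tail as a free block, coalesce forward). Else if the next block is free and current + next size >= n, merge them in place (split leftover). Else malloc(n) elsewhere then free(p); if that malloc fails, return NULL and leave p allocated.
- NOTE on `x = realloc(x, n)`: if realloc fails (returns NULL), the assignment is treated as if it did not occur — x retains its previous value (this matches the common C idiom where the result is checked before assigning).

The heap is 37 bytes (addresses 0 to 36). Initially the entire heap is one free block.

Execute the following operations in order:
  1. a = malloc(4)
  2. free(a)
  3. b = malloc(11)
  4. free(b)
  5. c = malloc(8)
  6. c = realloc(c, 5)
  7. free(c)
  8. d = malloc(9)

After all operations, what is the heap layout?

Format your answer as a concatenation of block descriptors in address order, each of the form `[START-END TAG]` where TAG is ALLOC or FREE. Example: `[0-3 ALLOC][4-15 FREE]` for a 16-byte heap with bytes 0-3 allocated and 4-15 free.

Op 1: a = malloc(4) -> a = 0; heap: [0-3 ALLOC][4-36 FREE]
Op 2: free(a) -> (freed a); heap: [0-36 FREE]
Op 3: b = malloc(11) -> b = 0; heap: [0-10 ALLOC][11-36 FREE]
Op 4: free(b) -> (freed b); heap: [0-36 FREE]
Op 5: c = malloc(8) -> c = 0; heap: [0-7 ALLOC][8-36 FREE]
Op 6: c = realloc(c, 5) -> c = 0; heap: [0-4 ALLOC][5-36 FREE]
Op 7: free(c) -> (freed c); heap: [0-36 FREE]
Op 8: d = malloc(9) -> d = 0; heap: [0-8 ALLOC][9-36 FREE]

Answer: [0-8 ALLOC][9-36 FREE]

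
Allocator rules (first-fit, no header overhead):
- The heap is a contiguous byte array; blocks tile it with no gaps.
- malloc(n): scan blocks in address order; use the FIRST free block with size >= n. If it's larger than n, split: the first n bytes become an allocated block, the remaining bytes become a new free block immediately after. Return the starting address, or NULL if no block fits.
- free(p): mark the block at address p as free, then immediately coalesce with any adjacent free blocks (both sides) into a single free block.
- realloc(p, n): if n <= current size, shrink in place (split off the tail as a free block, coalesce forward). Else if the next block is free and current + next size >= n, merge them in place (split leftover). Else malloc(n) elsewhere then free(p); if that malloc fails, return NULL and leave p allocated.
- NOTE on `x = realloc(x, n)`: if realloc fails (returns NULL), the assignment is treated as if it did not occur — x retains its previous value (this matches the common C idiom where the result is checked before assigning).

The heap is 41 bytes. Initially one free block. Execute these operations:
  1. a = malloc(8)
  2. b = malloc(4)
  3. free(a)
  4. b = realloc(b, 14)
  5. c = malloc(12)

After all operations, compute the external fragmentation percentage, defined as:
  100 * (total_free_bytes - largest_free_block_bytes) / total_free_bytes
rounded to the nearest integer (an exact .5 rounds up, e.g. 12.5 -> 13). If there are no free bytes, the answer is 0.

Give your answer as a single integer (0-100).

Op 1: a = malloc(8) -> a = 0; heap: [0-7 ALLOC][8-40 FREE]
Op 2: b = malloc(4) -> b = 8; heap: [0-7 ALLOC][8-11 ALLOC][12-40 FREE]
Op 3: free(a) -> (freed a); heap: [0-7 FREE][8-11 ALLOC][12-40 FREE]
Op 4: b = realloc(b, 14) -> b = 8; heap: [0-7 FREE][8-21 ALLOC][22-40 FREE]
Op 5: c = malloc(12) -> c = 22; heap: [0-7 FREE][8-21 ALLOC][22-33 ALLOC][34-40 FREE]
Free blocks: [8 7] total_free=15 largest=8 -> 100*(15-8)/15 = 700/15 ≈ 46.667 -> rounds to 47

Answer: 47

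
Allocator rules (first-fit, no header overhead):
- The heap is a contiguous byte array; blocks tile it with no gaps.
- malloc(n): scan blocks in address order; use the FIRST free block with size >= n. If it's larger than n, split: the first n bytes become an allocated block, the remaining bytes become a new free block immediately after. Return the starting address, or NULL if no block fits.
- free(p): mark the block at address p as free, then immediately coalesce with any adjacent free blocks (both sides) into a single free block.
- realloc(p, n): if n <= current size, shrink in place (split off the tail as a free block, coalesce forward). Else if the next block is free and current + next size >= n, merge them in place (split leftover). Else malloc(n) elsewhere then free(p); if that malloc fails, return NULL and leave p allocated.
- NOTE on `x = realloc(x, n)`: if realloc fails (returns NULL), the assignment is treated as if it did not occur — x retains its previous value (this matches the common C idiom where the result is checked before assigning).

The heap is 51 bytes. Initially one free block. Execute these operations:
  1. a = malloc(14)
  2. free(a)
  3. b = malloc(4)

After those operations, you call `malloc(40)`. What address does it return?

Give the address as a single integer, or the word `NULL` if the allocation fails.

Op 1: a = malloc(14) -> a = 0; heap: [0-13 ALLOC][14-50 FREE]
Op 2: free(a) -> (freed a); heap: [0-50 FREE]
Op 3: b = malloc(4) -> b = 0; heap: [0-3 ALLOC][4-50 FREE]
malloc(40): first-fit scan over [0-3 ALLOC][4-50 FREE] -> 4

Answer: 4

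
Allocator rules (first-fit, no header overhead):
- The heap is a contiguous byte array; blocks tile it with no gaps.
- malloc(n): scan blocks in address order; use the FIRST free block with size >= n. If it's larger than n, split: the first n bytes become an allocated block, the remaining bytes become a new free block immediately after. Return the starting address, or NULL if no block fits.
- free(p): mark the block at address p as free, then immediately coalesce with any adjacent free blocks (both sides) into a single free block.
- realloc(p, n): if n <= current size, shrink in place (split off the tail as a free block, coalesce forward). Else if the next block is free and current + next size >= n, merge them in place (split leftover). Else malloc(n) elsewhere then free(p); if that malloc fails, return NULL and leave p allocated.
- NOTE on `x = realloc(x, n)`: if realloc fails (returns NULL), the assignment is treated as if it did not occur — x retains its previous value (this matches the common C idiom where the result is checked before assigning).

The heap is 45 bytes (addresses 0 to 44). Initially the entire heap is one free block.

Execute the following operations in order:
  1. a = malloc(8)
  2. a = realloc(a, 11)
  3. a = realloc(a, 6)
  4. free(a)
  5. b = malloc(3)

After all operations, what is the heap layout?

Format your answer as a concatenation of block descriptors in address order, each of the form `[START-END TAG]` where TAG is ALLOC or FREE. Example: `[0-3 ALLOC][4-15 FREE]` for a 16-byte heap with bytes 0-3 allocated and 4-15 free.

Answer: [0-2 ALLOC][3-44 FREE]

Derivation:
Op 1: a = malloc(8) -> a = 0; heap: [0-7 ALLOC][8-44 FREE]
Op 2: a = realloc(a, 11) -> a = 0; heap: [0-10 ALLOC][11-44 FREE]
Op 3: a = realloc(a, 6) -> a = 0; heap: [0-5 ALLOC][6-44 FREE]
Op 4: free(a) -> (freed a); heap: [0-44 FREE]
Op 5: b = malloc(3) -> b = 0; heap: [0-2 ALLOC][3-44 FREE]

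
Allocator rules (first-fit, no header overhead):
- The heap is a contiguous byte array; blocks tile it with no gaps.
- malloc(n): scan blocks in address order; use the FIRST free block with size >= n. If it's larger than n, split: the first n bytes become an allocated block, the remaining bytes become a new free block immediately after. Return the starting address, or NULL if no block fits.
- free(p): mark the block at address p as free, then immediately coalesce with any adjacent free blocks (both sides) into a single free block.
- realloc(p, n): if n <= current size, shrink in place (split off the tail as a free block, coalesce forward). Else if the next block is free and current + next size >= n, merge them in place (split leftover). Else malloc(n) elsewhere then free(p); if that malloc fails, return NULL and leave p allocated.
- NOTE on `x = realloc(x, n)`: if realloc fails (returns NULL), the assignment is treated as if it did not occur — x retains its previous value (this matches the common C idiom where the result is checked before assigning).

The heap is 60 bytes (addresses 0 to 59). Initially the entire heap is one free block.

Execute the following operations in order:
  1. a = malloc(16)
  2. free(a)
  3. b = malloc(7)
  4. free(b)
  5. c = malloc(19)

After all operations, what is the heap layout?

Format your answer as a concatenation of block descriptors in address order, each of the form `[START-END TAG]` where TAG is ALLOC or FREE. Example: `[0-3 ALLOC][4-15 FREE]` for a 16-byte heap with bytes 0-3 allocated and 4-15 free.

Answer: [0-18 ALLOC][19-59 FREE]

Derivation:
Op 1: a = malloc(16) -> a = 0; heap: [0-15 ALLOC][16-59 FREE]
Op 2: free(a) -> (freed a); heap: [0-59 FREE]
Op 3: b = malloc(7) -> b = 0; heap: [0-6 ALLOC][7-59 FREE]
Op 4: free(b) -> (freed b); heap: [0-59 FREE]
Op 5: c = malloc(19) -> c = 0; heap: [0-18 ALLOC][19-59 FREE]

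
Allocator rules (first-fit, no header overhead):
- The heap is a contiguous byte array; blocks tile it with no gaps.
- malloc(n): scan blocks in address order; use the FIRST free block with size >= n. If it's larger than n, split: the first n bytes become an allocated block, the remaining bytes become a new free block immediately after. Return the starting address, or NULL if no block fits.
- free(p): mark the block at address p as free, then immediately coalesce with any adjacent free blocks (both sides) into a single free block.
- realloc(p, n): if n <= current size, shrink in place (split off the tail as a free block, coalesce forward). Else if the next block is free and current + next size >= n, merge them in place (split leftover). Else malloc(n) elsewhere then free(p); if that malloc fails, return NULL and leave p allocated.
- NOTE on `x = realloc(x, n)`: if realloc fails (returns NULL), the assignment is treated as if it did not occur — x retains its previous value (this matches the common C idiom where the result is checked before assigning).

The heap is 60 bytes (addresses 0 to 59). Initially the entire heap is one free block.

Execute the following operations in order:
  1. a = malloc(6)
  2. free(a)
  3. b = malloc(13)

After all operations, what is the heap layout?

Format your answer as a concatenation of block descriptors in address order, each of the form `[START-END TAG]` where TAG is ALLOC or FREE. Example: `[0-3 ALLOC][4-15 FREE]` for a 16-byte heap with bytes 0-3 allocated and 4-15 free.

Answer: [0-12 ALLOC][13-59 FREE]

Derivation:
Op 1: a = malloc(6) -> a = 0; heap: [0-5 ALLOC][6-59 FREE]
Op 2: free(a) -> (freed a); heap: [0-59 FREE]
Op 3: b = malloc(13) -> b = 0; heap: [0-12 ALLOC][13-59 FREE]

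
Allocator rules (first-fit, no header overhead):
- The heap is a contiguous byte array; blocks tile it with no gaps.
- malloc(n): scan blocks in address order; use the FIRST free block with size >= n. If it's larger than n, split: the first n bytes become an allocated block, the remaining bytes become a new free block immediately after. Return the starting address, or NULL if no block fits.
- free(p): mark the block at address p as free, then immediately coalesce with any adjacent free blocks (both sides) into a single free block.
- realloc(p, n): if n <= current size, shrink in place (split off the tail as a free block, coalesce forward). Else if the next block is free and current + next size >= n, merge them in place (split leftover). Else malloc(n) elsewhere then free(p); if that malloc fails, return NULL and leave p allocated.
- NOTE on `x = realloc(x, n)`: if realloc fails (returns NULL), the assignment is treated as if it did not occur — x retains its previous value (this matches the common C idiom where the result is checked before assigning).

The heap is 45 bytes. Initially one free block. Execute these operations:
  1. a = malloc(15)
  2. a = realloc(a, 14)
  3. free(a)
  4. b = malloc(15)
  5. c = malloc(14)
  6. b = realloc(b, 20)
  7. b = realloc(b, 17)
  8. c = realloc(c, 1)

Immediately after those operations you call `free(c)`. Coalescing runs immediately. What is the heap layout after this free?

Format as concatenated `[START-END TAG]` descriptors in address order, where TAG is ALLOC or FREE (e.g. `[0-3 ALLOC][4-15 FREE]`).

Answer: [0-14 ALLOC][15-44 FREE]

Derivation:
Op 1: a = malloc(15) -> a = 0; heap: [0-14 ALLOC][15-44 FREE]
Op 2: a = realloc(a, 14) -> a = 0; heap: [0-13 ALLOC][14-44 FREE]
Op 3: free(a) -> (freed a); heap: [0-44 FREE]
Op 4: b = malloc(15) -> b = 0; heap: [0-14 ALLOC][15-44 FREE]
Op 5: c = malloc(14) -> c = 15; heap: [0-14 ALLOC][15-28 ALLOC][29-44 FREE]
Op 6: b = realloc(b, 20) -> NULL (b unchanged); heap: [0-14 ALLOC][15-28 ALLOC][29-44 FREE]
Op 7: b = realloc(b, 17) -> NULL (b unchanged); heap: [0-14 ALLOC][15-28 ALLOC][29-44 FREE]
Op 8: c = realloc(c, 1) -> c = 15; heap: [0-14 ALLOC][15-15 ALLOC][16-44 FREE]
free(c): c = 15 -> block [15-15 ALLOC]; mark free, coalesce with adjacent free neighbors -> [0-14 ALLOC][15-44 FREE]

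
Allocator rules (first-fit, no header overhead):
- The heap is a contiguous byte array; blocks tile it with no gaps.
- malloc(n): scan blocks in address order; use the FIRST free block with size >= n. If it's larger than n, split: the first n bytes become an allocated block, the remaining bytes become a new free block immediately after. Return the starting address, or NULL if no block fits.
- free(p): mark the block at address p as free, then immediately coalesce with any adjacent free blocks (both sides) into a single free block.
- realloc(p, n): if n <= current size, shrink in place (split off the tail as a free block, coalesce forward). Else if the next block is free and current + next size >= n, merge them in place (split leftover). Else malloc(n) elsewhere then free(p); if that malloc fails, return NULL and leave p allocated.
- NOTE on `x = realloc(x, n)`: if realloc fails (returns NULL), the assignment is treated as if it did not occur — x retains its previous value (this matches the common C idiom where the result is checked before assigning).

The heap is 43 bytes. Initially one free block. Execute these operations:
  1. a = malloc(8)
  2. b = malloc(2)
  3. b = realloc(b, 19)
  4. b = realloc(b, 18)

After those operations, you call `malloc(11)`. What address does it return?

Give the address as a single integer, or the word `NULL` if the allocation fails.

Answer: 26

Derivation:
Op 1: a = malloc(8) -> a = 0; heap: [0-7 ALLOC][8-42 FREE]
Op 2: b = malloc(2) -> b = 8; heap: [0-7 ALLOC][8-9 ALLOC][10-42 FREE]
Op 3: b = realloc(b, 19) -> b = 8; heap: [0-7 ALLOC][8-26 ALLOC][27-42 FREE]
Op 4: b = realloc(b, 18) -> b = 8; heap: [0-7 ALLOC][8-25 ALLOC][26-42 FREE]
malloc(11): first-fit scan over [0-7 ALLOC][8-25 ALLOC][26-42 FREE] -> 26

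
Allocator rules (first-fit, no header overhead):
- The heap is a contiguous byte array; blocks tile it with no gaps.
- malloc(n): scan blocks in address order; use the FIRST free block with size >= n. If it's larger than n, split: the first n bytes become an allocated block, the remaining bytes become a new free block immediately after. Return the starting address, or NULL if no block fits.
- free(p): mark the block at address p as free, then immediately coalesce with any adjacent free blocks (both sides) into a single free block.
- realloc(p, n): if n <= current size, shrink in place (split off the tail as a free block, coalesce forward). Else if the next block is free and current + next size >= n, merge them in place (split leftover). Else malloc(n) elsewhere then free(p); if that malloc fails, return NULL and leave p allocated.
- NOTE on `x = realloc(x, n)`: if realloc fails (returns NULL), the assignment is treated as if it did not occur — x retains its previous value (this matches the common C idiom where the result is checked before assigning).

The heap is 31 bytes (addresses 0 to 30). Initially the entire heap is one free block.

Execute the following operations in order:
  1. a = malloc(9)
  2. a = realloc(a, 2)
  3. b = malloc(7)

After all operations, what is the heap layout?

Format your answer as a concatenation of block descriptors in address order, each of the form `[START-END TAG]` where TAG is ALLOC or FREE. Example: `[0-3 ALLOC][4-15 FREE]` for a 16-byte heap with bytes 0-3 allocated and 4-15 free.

Answer: [0-1 ALLOC][2-8 ALLOC][9-30 FREE]

Derivation:
Op 1: a = malloc(9) -> a = 0; heap: [0-8 ALLOC][9-30 FREE]
Op 2: a = realloc(a, 2) -> a = 0; heap: [0-1 ALLOC][2-30 FREE]
Op 3: b = malloc(7) -> b = 2; heap: [0-1 ALLOC][2-8 ALLOC][9-30 FREE]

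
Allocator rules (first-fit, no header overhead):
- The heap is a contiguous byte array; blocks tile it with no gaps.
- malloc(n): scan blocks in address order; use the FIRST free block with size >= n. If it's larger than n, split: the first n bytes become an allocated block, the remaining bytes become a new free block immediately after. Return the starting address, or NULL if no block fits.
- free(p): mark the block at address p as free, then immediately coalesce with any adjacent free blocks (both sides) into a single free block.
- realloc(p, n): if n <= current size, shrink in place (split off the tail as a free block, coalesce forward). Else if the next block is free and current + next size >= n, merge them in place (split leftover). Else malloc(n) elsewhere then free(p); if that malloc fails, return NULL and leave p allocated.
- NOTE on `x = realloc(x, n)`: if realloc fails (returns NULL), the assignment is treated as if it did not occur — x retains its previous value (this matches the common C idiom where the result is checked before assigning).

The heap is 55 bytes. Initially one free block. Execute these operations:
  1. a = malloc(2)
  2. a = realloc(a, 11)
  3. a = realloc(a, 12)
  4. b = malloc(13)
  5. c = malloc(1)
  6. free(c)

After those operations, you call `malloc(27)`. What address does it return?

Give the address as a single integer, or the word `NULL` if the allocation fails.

Answer: 25

Derivation:
Op 1: a = malloc(2) -> a = 0; heap: [0-1 ALLOC][2-54 FREE]
Op 2: a = realloc(a, 11) -> a = 0; heap: [0-10 ALLOC][11-54 FREE]
Op 3: a = realloc(a, 12) -> a = 0; heap: [0-11 ALLOC][12-54 FREE]
Op 4: b = malloc(13) -> b = 12; heap: [0-11 ALLOC][12-24 ALLOC][25-54 FREE]
Op 5: c = malloc(1) -> c = 25; heap: [0-11 ALLOC][12-24 ALLOC][25-25 ALLOC][26-54 FREE]
Op 6: free(c) -> (freed c); heap: [0-11 ALLOC][12-24 ALLOC][25-54 FREE]
malloc(27): first-fit scan over [0-11 ALLOC][12-24 ALLOC][25-54 FREE] -> 25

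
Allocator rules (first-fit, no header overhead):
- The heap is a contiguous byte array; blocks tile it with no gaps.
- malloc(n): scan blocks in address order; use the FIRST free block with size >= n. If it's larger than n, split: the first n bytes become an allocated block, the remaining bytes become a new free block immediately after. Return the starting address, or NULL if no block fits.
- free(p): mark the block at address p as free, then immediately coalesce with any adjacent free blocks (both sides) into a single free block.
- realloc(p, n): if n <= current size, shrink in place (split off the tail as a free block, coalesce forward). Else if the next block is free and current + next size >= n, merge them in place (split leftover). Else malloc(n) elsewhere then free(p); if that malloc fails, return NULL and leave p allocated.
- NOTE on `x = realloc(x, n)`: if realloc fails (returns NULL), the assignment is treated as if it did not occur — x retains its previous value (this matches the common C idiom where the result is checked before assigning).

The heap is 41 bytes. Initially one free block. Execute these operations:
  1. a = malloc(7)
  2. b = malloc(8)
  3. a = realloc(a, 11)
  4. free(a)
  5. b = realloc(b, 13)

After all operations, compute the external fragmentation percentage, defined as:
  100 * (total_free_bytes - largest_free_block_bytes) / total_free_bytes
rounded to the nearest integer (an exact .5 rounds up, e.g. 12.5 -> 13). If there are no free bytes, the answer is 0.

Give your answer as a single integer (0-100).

Answer: 25

Derivation:
Op 1: a = malloc(7) -> a = 0; heap: [0-6 ALLOC][7-40 FREE]
Op 2: b = malloc(8) -> b = 7; heap: [0-6 ALLOC][7-14 ALLOC][15-40 FREE]
Op 3: a = realloc(a, 11) -> a = 15; heap: [0-6 FREE][7-14 ALLOC][15-25 ALLOC][26-40 FREE]
Op 4: free(a) -> (freed a); heap: [0-6 FREE][7-14 ALLOC][15-40 FREE]
Op 5: b = realloc(b, 13) -> b = 7; heap: [0-6 FREE][7-19 ALLOC][20-40 FREE]
Free blocks: [7 21] total_free=28 largest=21 -> 100*(28-21)/28 = 700/28 = 25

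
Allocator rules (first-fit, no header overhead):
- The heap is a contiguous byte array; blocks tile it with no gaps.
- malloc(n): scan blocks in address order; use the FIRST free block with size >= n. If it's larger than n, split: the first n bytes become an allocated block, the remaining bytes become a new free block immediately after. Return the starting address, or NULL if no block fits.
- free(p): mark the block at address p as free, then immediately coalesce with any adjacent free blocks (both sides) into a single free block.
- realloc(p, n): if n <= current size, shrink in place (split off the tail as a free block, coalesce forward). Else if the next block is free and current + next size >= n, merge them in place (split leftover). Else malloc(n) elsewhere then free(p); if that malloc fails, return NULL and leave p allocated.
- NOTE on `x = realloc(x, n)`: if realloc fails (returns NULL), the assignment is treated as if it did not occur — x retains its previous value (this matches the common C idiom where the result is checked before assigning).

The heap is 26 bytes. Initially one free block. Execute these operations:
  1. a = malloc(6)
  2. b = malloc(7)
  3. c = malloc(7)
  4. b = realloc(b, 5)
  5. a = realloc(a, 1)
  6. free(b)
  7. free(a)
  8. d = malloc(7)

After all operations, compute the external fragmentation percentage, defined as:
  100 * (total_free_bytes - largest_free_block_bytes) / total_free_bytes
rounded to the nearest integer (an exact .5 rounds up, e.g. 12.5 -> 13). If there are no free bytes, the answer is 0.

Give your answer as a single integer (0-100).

Op 1: a = malloc(6) -> a = 0; heap: [0-5 ALLOC][6-25 FREE]
Op 2: b = malloc(7) -> b = 6; heap: [0-5 ALLOC][6-12 ALLOC][13-25 FREE]
Op 3: c = malloc(7) -> c = 13; heap: [0-5 ALLOC][6-12 ALLOC][13-19 ALLOC][20-25 FREE]
Op 4: b = realloc(b, 5) -> b = 6; heap: [0-5 ALLOC][6-10 ALLOC][11-12 FREE][13-19 ALLOC][20-25 FREE]
Op 5: a = realloc(a, 1) -> a = 0; heap: [0-0 ALLOC][1-5 FREE][6-10 ALLOC][11-12 FREE][13-19 ALLOC][20-25 FREE]
Op 6: free(b) -> (freed b); heap: [0-0 ALLOC][1-12 FREE][13-19 ALLOC][20-25 FREE]
Op 7: free(a) -> (freed a); heap: [0-12 FREE][13-19 ALLOC][20-25 FREE]
Op 8: d = malloc(7) -> d = 0; heap: [0-6 ALLOC][7-12 FREE][13-19 ALLOC][20-25 FREE]
Free blocks: [6 6] total_free=12 largest=6 -> 100*(12-6)/12 = 600/12 = 50

Answer: 50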